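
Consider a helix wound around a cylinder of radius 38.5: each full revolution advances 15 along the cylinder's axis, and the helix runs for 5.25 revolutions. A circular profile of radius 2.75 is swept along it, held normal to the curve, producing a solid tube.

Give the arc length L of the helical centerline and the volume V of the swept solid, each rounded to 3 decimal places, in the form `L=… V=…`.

2πR = 2π·38.5 = 241.902634
per-turn = √(241.902634² + 15²) = √(58516.8845 + 225) = √58741.8845 = 242.367251
L = 5.25 × 242.367251 = 1272.428069
V = π·2.75² × L = 23.758294 × 1272.428069 = 30230.720726

L=1272.428 V=30230.721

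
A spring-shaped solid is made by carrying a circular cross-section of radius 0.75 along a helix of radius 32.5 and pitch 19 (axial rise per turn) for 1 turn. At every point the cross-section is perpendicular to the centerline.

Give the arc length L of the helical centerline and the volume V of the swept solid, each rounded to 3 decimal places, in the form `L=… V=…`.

L=205.086 V=362.416

2πR = 2π·32.5 = 204.203522
per-turn = √(204.203522² + 19²) = √(41699.0786 + 361) = √42060.0786 = 205.085540
L = 1 × 205.085540 = 205.085540
V = π·0.75² × L = 1.767146 × 205.085540 = 362.416064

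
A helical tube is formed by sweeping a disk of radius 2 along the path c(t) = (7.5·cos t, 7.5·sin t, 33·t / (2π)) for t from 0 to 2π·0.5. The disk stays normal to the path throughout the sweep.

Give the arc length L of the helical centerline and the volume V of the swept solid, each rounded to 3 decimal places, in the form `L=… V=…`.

2πR = 2π·7.5 = 47.123890
per-turn = √(47.123890² + 33²) = √(2220.6610 + 1089) = √3309.6610 = 57.529653
L = 0.5 × 57.529653 = 28.764827
V = π·2² × L = 12.566371 × 28.764827 = 361.469471

L=28.765 V=361.469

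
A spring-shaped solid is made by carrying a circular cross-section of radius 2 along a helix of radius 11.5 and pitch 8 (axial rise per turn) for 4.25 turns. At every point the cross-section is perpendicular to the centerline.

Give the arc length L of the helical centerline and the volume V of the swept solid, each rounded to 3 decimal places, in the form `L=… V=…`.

L=308.967 V=3882.595

2πR = 2π·11.5 = 72.256631
per-turn = √(72.256631² + 8²) = √(5221.0207 + 64) = √5285.0207 = 72.698148
L = 4.25 × 72.698148 = 308.967129
V = π·2² × L = 12.566371 × 308.967129 = 3882.595453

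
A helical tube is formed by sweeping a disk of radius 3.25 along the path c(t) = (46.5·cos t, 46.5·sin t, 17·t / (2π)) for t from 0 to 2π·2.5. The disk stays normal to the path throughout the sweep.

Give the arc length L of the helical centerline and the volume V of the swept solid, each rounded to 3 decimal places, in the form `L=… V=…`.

2πR = 2π·46.5 = 292.168117
per-turn = √(292.168117² + 17²) = √(85362.2085 + 289) = √85651.2085 = 292.662277
L = 2.5 × 292.662277 = 731.655693
V = π·3.25² × L = 33.183072 × 731.655693 = 24278.583831

L=731.656 V=24278.584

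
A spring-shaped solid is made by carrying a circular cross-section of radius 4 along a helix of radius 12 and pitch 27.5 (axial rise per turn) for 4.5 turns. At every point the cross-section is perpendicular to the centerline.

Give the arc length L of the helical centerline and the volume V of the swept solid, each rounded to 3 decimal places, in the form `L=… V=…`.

L=361.155 V=18153.644

2πR = 2π·12 = 75.398224
per-turn = √(75.398224² + 27.5²) = √(5684.8921 + 756.25) = √6441.1421 = 80.256726
L = 4.5 × 80.256726 = 361.155269
V = π·4² × L = 50.265482 × 361.155269 = 18153.643832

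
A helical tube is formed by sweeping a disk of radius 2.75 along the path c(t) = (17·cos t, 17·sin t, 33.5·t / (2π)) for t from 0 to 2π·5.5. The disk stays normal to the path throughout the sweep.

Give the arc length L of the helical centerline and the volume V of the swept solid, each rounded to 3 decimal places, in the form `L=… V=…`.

L=615.693 V=14627.823

2πR = 2π·17 = 106.814150
per-turn = √(106.814150² + 33.5²) = √(11409.2627 + 1122.25) = √12531.5127 = 111.944239
L = 5.5 × 111.944239 = 615.693316
V = π·2.75² × L = 23.758294 × 615.693316 = 14627.823077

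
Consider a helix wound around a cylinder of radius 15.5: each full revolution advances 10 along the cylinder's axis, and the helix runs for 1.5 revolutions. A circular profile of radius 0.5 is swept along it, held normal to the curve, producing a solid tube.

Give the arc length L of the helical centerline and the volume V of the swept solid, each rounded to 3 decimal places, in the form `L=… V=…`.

2πR = 2π·15.5 = 97.389372
per-turn = √(97.389372² + 10²) = √(9484.6898 + 100) = √9584.6898 = 97.901429
L = 1.5 × 97.901429 = 146.852144
V = π·0.5² × L = 0.785398 × 146.852144 = 115.337404

L=146.852 V=115.337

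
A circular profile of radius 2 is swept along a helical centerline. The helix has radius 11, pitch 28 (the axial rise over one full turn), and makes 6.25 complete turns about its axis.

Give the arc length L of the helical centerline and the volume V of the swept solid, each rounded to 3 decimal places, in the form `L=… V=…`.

2πR = 2π·11 = 69.115038
per-turn = √(69.115038² + 28²) = √(4776.8885 + 784) = √5560.8885 = 74.571365
L = 6.25 × 74.571365 = 466.071033
V = π·2² × L = 12.566371 × 466.071033 = 5856.821339

L=466.071 V=5856.821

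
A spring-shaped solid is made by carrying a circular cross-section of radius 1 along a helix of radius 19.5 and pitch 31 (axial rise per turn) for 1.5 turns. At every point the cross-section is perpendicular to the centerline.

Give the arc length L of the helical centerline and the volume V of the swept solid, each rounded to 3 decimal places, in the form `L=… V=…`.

2πR = 2π·19.5 = 122.522113
per-turn = √(122.522113² + 31²) = √(15011.6683 + 961) = √15972.6683 = 126.383022
L = 1.5 × 126.383022 = 189.574533
V = π·1² × L = 3.141593 × 189.574533 = 595.565961

L=189.575 V=595.566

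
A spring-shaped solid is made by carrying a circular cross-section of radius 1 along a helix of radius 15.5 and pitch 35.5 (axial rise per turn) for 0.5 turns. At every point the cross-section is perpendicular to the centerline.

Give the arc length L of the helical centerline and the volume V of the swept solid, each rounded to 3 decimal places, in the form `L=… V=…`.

L=51.829 V=162.825

2πR = 2π·15.5 = 97.389372
per-turn = √(97.389372² + 35.5²) = √(9484.6898 + 1260.25) = √10744.9398 = 103.657802
L = 0.5 × 103.657802 = 51.828901
V = π·1² × L = 3.141593 × 51.828901 = 162.825294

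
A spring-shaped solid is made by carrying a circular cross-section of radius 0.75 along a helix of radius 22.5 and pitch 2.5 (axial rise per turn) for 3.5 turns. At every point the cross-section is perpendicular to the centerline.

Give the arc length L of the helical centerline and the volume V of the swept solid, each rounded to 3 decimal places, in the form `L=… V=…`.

2πR = 2π·22.5 = 141.371669
per-turn = √(141.371669² + 2.5²) = √(19985.9489 + 6.25) = √19992.1989 = 141.393773
L = 3.5 × 141.393773 = 494.878204
V = π·0.75² × L = 1.767146 × 494.878204 = 874.521973

L=494.878 V=874.522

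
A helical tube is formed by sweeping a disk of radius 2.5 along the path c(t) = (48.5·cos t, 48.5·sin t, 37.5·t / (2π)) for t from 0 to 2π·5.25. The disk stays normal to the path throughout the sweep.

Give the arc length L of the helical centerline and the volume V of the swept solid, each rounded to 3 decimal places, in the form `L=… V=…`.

L=1611.924 V=31650.055

2πR = 2π·48.5 = 304.734487
per-turn = √(304.734487² + 37.5²) = √(92863.1078 + 1406.25) = √94269.3578 = 307.033154
L = 5.25 × 307.033154 = 1611.924060
V = π·2.5² × L = 19.634954 × 1611.924060 = 31650.054903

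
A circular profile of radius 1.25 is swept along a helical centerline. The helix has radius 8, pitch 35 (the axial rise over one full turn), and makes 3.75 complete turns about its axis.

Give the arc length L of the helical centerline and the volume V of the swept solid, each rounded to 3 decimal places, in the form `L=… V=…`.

L=229.689 V=1127.484

2πR = 2π·8 = 50.265482
per-turn = √(50.265482² + 35²) = √(2526.6187 + 1225) = √3751.6187 = 61.250459
L = 3.75 × 61.250459 = 229.689221
V = π·1.25² × L = 4.908739 × 229.689221 = 1127.484328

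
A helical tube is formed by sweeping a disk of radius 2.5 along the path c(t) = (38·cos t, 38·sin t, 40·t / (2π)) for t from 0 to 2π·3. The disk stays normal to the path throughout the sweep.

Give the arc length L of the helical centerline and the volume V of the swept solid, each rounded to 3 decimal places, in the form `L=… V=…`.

2πR = 2π·38 = 238.761042
per-turn = √(238.761042² + 40²) = √(57006.8350 + 1600) = √58606.8350 = 242.088486
L = 3 × 242.088486 = 726.265458
V = π·2.5² × L = 19.634954 × 726.265458 = 14260.188917

L=726.265 V=14260.189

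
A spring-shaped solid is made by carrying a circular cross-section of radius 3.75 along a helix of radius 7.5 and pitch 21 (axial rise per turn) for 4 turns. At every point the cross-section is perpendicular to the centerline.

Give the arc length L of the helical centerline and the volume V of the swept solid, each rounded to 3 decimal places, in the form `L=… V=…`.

2πR = 2π·7.5 = 47.123890
per-turn = √(47.123890² + 21²) = √(2220.6610 + 441) = √2661.6610 = 51.591288
L = 4 × 51.591288 = 206.365152
V = π·3.75² × L = 44.178647 × 206.365152 = 9116.933127

L=206.365 V=9116.933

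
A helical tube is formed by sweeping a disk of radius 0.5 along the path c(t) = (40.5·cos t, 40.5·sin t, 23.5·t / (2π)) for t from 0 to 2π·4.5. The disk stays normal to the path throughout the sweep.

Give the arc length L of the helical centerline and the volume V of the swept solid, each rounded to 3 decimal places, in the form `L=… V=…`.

L=1149.983 V=903.195

2πR = 2π·40.5 = 254.469005
per-turn = √(254.469005² + 23.5²) = √(64754.4745 + 552.25) = √65306.7245 = 255.551804
L = 4.5 × 255.551804 = 1149.983118
V = π·0.5² × L = 0.785398 × 1149.983118 = 903.194628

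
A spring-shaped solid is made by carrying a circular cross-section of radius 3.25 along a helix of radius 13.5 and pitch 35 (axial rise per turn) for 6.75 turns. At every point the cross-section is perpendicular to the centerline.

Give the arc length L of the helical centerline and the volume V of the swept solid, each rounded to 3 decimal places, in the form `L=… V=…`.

L=619.382 V=20552.985

2πR = 2π·13.5 = 84.823002
per-turn = √(84.823002² + 35²) = √(7194.9416 + 1225) = √8419.9416 = 91.760240
L = 6.75 × 91.760240 = 619.381619
V = π·3.25² × L = 33.183072 × 619.381619 = 20552.985097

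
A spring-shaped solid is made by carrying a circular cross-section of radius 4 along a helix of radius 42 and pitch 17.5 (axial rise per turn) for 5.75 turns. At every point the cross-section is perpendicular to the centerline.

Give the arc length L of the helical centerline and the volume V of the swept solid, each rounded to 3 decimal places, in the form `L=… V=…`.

L=1520.722 V=76439.827

2πR = 2π·42 = 263.893783
per-turn = √(263.893783² + 17.5²) = √(69639.9287 + 306.25) = √69946.1787 = 264.473399
L = 5.75 × 264.473399 = 1520.722043
V = π·4² × L = 50.265482 × 1520.722043 = 76439.827170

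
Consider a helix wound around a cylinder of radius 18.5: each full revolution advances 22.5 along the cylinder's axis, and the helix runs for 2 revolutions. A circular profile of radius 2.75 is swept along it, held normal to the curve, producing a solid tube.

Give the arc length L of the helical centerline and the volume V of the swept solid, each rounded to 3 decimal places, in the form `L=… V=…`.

L=236.793 V=5625.799

2πR = 2π·18.5 = 116.238928
per-turn = √(116.238928² + 22.5²) = √(13511.4884 + 506.25) = √14017.7384 = 118.396530
L = 2 × 118.396530 = 236.793061
V = π·2.75² × L = 23.758294 × 236.793061 = 5625.799263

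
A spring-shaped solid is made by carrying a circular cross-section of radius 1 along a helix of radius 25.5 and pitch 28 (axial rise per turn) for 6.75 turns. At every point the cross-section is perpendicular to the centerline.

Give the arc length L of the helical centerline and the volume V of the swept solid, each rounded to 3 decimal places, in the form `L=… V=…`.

2πR = 2π·25.5 = 160.221225
per-turn = √(160.221225² + 28²) = √(25670.8410 + 784) = √26454.8410 = 162.649442
L = 6.75 × 162.649442 = 1097.883735
V = π·1² × L = 3.141593 × 1097.883735 = 3449.103476

L=1097.884 V=3449.103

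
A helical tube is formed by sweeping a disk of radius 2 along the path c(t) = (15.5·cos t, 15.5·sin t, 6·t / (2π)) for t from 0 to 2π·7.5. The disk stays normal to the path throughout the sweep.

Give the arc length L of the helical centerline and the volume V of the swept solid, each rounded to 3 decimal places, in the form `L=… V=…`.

2πR = 2π·15.5 = 97.389372
per-turn = √(97.389372² + 6²) = √(9484.6898 + 36) = √9520.6898 = 97.574022
L = 7.5 × 97.574022 = 731.805167
V = π·2² × L = 12.566371 × 731.805167 = 9196.134950

L=731.805 V=9196.135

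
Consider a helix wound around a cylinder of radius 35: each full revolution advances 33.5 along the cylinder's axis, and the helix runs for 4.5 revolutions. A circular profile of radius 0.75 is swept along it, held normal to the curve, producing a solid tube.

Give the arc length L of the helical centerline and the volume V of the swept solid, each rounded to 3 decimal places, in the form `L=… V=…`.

2πR = 2π·35 = 219.911486
per-turn = √(219.911486² + 33.5²) = √(48361.0616 + 1122.25) = √49483.3116 = 222.448447
L = 4.5 × 222.448447 = 1001.018011
V = π·0.75² × L = 1.767146 × 1001.018011 = 1768.944842

L=1001.018 V=1768.945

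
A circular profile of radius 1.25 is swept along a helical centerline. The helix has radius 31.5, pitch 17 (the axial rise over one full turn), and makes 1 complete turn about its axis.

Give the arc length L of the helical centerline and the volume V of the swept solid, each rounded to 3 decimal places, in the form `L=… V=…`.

2πR = 2π·31.5 = 197.920337
per-turn = √(197.920337² + 17²) = √(39172.4599 + 289) = √39461.4599 = 198.649087
L = 1 × 198.649087 = 198.649087
V = π·1.25² × L = 4.908739 × 198.649087 = 975.116427

L=198.649 V=975.116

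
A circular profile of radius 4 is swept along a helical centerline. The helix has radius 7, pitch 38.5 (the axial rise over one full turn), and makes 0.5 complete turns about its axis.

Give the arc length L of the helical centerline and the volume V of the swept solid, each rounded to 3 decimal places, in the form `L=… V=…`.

L=29.226 V=1469.071

2πR = 2π·7 = 43.982297
per-turn = √(43.982297² + 38.5²) = √(1934.4425 + 1482.25) = √3416.6925 = 58.452480
L = 0.5 × 58.452480 = 29.226240
V = π·4² × L = 50.265482 × 29.226240 = 1469.071064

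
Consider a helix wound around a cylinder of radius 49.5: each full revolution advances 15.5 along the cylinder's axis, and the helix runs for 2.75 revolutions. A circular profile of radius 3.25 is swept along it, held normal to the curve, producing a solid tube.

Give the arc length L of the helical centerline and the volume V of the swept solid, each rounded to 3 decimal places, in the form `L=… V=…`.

L=856.360 V=28416.659

2πR = 2π·49.5 = 311.017673
per-turn = √(311.017673² + 15.5²) = √(96731.9927 + 240.25) = √96972.2427 = 311.403665
L = 2.75 × 311.403665 = 856.360079
V = π·3.25² × L = 33.183072 × 856.360079 = 28416.658520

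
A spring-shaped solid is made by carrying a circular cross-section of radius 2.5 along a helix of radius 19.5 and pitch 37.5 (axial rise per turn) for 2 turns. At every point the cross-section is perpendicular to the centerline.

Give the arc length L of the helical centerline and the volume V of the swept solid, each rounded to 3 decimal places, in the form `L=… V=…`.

2πR = 2π·19.5 = 122.522113
per-turn = √(122.522113² + 37.5²) = √(15011.6683 + 1406.25) = √16417.9183 = 128.132425
L = 2 × 128.132425 = 256.264850
V = π·2.5² × L = 19.634954 × 256.264850 = 5031.748557

L=256.265 V=5031.749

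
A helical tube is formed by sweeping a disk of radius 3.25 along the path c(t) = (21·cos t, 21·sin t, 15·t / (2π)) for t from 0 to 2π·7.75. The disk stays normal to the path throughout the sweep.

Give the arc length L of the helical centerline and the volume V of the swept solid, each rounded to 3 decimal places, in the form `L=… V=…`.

L=1029.175 V=34151.188

2πR = 2π·21 = 131.946891
per-turn = √(131.946891² + 15²) = √(17409.9822 + 225) = √17634.9822 = 132.796770
L = 7.75 × 132.796770 = 1029.174969
V = π·3.25² × L = 33.183072 × 1029.174969 = 34151.187502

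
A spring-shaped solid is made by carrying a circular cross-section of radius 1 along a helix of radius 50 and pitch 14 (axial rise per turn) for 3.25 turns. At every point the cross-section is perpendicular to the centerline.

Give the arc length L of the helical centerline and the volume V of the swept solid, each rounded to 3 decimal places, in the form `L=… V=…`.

L=1022.031 V=3210.805

2πR = 2π·50 = 314.159265
per-turn = √(314.159265² + 14²) = √(98696.0440 + 196) = √98892.0440 = 314.471054
L = 3.25 × 314.471054 = 1022.030927
V = π·1² × L = 3.141593 × 1022.030927 = 3210.804851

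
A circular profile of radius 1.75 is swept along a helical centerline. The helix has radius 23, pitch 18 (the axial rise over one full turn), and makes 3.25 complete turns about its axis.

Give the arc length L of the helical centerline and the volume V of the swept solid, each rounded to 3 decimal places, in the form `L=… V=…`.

2πR = 2π·23 = 144.513262
per-turn = √(144.513262² + 18²) = √(20884.0829 + 324) = √21208.0829 = 145.629952
L = 3.25 × 145.629952 = 473.297344
V = π·1.75² × L = 9.621128 × 473.297344 = 4553.654092

L=473.297 V=4553.654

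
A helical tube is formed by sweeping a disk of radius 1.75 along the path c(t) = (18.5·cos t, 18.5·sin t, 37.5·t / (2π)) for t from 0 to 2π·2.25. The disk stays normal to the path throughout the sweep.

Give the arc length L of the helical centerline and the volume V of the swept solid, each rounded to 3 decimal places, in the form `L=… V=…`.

2πR = 2π·18.5 = 116.238928
per-turn = √(116.238928² + 37.5²) = √(13511.4884 + 1406.25) = √14917.7384 = 122.138194
L = 2.25 × 122.138194 = 274.810936
V = π·1.75² × L = 9.621128 × 274.810936 = 2643.991058

L=274.811 V=2643.991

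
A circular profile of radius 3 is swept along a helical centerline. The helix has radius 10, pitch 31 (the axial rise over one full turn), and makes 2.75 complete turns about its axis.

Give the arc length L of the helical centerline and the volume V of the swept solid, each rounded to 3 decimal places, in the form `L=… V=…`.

2πR = 2π·10 = 62.831853
per-turn = √(62.831853² + 31²) = √(3947.8418 + 961) = √4908.8418 = 70.063127
L = 2.75 × 70.063127 = 192.673599
V = π·3² × L = 28.274334 × 192.673599 = 5447.717673

L=192.674 V=5447.718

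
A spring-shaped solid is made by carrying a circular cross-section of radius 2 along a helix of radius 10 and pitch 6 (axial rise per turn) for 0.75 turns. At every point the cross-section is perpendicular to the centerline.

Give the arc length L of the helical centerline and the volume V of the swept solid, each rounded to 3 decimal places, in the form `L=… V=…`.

L=47.338 V=594.870

2πR = 2π·10 = 62.831853
per-turn = √(62.831853² + 6²) = √(3947.8418 + 36) = √3983.8418 = 63.117682
L = 0.75 × 63.117682 = 47.338261
V = π·2² × L = 12.566371 × 47.338261 = 594.870137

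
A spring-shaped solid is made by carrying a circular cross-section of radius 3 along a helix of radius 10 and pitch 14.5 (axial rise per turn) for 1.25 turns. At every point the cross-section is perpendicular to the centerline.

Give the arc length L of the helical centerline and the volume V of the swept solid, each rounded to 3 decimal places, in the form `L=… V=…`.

2πR = 2π·10 = 62.831853
per-turn = √(62.831853² + 14.5²) = √(3947.8418 + 210.25) = √4158.0918 = 64.483267
L = 1.25 × 64.483267 = 80.604084
V = π·3² × L = 28.274334 × 80.604084 = 2279.026786

L=80.604 V=2279.027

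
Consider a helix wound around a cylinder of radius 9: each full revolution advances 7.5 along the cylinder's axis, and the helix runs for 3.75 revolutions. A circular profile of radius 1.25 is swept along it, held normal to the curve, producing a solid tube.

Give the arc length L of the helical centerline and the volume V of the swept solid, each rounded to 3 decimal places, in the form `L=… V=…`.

2πR = 2π·9 = 56.548668
per-turn = √(56.548668² + 7.5²) = √(3197.7518 + 56.25) = √3254.0018 = 57.043859
L = 3.75 × 57.043859 = 213.914470
V = π·1.25² × L = 4.908739 × 213.914470 = 1050.050201

L=213.914 V=1050.050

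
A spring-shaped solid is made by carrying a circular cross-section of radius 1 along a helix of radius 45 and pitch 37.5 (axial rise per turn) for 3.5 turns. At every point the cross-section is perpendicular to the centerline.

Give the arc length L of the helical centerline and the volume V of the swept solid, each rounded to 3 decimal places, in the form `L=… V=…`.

2πR = 2π·45 = 282.743339
per-turn = √(282.743339² + 37.5²) = √(79943.7956 + 1406.25) = √81350.0456 = 285.219294
L = 3.5 × 285.219294 = 998.267529
V = π·1² × L = 3.141593 × 998.267529 = 3136.149935

L=998.268 V=3136.150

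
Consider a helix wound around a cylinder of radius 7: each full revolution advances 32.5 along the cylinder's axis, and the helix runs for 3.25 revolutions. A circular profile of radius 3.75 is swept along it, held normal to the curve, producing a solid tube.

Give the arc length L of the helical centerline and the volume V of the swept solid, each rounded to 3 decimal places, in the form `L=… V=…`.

L=177.733 V=7852.025

2πR = 2π·7 = 43.982297
per-turn = √(43.982297² + 32.5²) = √(1934.4425 + 1056.25) = √2990.6925 = 54.687224
L = 3.25 × 54.687224 = 177.733478
V = π·3.75² × L = 44.178647 × 177.733478 = 7852.024522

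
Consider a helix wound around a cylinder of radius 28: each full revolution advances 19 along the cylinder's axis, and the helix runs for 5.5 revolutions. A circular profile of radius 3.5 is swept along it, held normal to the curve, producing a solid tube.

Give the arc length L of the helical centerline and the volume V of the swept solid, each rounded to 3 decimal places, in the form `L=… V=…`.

2πR = 2π·28 = 175.929189
per-turn = √(175.929189² + 19²) = √(30951.0794 + 361) = √31312.0794 = 176.952195
L = 5.5 × 176.952195 = 973.237074
V = π·3.5² × L = 38.484510 × 973.237074 = 37454.551907

L=973.237 V=37454.552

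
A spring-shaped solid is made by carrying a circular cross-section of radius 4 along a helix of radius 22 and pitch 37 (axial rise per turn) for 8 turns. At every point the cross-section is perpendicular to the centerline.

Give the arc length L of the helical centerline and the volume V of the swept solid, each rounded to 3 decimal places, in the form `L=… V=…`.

L=1144.770 V=57542.441

2πR = 2π·22 = 138.230077
per-turn = √(138.230077² + 37²) = √(19107.5541 + 1369) = √20476.5541 = 143.096311
L = 8 × 143.096311 = 1144.770485
V = π·4² × L = 50.265482 × 1144.770485 = 57542.440740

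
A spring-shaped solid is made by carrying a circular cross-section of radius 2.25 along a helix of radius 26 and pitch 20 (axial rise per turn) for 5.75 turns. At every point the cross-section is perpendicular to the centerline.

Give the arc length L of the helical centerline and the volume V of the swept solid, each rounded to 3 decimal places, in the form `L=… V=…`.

L=946.350 V=15051.040

2πR = 2π·26 = 163.362818
per-turn = √(163.362818² + 20²) = √(26687.4103 + 400) = √27087.4103 = 164.582533
L = 5.75 × 164.582533 = 946.349567
V = π·2.25² × L = 15.904313 × 946.349567 = 15051.039541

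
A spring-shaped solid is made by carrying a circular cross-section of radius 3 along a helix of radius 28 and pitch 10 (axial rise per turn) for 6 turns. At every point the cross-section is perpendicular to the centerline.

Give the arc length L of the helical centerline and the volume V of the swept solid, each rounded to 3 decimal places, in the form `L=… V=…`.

2πR = 2π·28 = 175.929189
per-turn = √(175.929189² + 10²) = √(30951.0794 + 100) = √31051.0794 = 176.213165
L = 6 × 176.213165 = 1057.278988
V = π·3² × L = 28.274334 × 1057.278988 = 29893.859113

L=1057.279 V=29893.859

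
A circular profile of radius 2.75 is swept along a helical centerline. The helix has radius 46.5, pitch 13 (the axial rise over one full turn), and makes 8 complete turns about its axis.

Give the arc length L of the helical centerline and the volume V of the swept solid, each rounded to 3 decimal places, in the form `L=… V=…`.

2πR = 2π·46.5 = 292.168117
per-turn = √(292.168117² + 13²) = √(85362.2085 + 169) = √85531.2085 = 292.457191
L = 8 × 292.457191 = 2339.657527
V = π·2.75² × L = 23.758294 × 2339.657527 = 55586.272412

L=2339.658 V=55586.272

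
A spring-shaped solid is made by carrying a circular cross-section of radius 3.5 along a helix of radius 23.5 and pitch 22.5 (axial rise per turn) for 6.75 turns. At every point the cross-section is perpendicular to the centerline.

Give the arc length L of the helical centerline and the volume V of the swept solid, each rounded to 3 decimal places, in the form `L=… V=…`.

2πR = 2π·23.5 = 147.654855
per-turn = √(147.654855² + 22.5²) = √(21801.9561 + 506.25) = √22308.2061 = 149.359319
L = 6.75 × 149.359319 = 1008.175402
V = π·3.5² × L = 38.484510 × 1008.175402 = 38799.136351

L=1008.175 V=38799.136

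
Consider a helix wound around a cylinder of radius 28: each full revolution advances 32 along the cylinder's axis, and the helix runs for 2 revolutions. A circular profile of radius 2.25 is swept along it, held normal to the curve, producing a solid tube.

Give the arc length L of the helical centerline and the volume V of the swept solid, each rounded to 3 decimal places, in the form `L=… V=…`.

2πR = 2π·28 = 175.929189
per-turn = √(175.929189² + 32²) = √(30951.0794 + 1024) = √31975.0794 = 178.815769
L = 2 × 178.815769 = 357.631539
V = π·2.25² × L = 15.904313 × 357.631539 = 5687.883865

L=357.632 V=5687.884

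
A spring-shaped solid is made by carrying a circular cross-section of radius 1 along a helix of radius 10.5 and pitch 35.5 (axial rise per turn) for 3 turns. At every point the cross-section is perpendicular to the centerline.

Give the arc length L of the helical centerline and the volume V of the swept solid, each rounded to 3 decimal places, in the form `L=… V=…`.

2πR = 2π·10.5 = 65.973446
per-turn = √(65.973446² + 35.5²) = √(4352.4955 + 1260.25) = √5612.7455 = 74.918259
L = 3 × 74.918259 = 224.754777
V = π·1² × L = 3.141593 × 224.754777 = 706.087957

L=224.755 V=706.088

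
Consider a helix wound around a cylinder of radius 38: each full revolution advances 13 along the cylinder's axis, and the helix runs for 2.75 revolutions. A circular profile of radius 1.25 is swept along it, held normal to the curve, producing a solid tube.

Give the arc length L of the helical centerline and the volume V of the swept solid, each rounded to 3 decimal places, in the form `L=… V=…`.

L=657.565 V=3227.817

2πR = 2π·38 = 238.761042
per-turn = √(238.761042² + 13²) = √(57006.8350 + 169) = √57175.8350 = 239.114690
L = 2.75 × 239.114690 = 657.565398
V = π·1.25² × L = 4.908739 × 657.565398 = 3227.816598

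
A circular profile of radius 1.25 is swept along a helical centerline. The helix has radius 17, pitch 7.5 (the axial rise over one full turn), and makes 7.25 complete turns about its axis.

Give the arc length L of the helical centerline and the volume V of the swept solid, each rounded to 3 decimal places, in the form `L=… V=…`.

L=776.309 V=3810.699

2πR = 2π·17 = 106.814150
per-turn = √(106.814150² + 7.5²) = √(11409.2627 + 56.25) = √11465.5127 = 107.077134
L = 7.25 × 107.077134 = 776.309224
V = π·1.25² × L = 4.908739 × 776.309224 = 3810.698990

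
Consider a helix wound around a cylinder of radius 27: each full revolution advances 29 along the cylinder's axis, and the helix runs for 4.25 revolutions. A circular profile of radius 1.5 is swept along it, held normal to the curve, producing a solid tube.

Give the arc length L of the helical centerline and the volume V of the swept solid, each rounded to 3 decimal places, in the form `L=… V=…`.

L=731.454 V=5170.344

2πR = 2π·27 = 169.646003
per-turn = √(169.646003² + 29²) = √(28779.7664 + 841) = √29620.7664 = 172.106846
L = 4.25 × 172.106846 = 731.454095
V = π·1.5² × L = 7.068583 × 731.454095 = 5170.344328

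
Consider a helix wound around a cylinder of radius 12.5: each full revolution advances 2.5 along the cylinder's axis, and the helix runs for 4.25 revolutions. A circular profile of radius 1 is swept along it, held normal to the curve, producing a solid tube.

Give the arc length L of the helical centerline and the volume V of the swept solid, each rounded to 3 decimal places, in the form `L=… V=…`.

L=333.963 V=1049.177

2πR = 2π·12.5 = 78.539816
per-turn = √(78.539816² + 2.5²) = √(6168.5028 + 6.25) = √6174.7528 = 78.579595
L = 4.25 × 78.579595 = 333.963279
V = π·1² × L = 3.141593 × 333.963279 = 1049.176583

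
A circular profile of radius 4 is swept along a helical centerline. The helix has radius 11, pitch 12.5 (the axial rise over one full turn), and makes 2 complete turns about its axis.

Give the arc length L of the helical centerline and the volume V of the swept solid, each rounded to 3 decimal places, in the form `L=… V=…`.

2πR = 2π·11 = 69.115038
per-turn = √(69.115038² + 12.5²) = √(4776.8885 + 156.25) = √4933.1385 = 70.236305
L = 2 × 70.236305 = 140.472610
V = π·4² × L = 50.265482 × 140.472610 = 7060.923507

L=140.473 V=7060.924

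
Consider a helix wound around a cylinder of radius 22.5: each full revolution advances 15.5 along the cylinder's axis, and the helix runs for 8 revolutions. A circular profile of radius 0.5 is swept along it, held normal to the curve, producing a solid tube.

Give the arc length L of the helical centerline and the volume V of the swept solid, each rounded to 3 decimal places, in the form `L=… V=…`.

2πR = 2π·22.5 = 141.371669
per-turn = √(141.371669² + 15.5²) = √(19985.9489 + 240.25) = √20226.1989 = 142.218842
L = 8 × 142.218842 = 1137.750733
V = π·0.5² × L = 0.785398 × 1137.750733 = 893.587336

L=1137.751 V=893.587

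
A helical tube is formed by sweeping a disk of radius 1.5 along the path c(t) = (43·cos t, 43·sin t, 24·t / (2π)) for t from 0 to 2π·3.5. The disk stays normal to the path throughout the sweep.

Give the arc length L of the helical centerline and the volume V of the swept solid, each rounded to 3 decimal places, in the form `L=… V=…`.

2πR = 2π·43 = 270.176968
per-turn = √(270.176968² + 24²) = √(72995.5942 + 576) = √73571.5942 = 271.240842
L = 3.5 × 271.240842 = 949.342946
V = π·1.5² × L = 7.068583 × 949.342946 = 6710.509853

L=949.343 V=6710.510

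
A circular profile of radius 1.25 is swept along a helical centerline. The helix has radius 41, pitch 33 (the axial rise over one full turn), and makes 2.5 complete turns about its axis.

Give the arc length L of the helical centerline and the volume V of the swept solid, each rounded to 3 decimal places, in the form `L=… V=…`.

L=649.289 V=3187.191

2πR = 2π·41 = 257.610598
per-turn = √(257.610598² + 33²) = √(66363.2200 + 1089) = √67452.2200 = 259.715652
L = 2.5 × 259.715652 = 649.289130
V = π·1.25² × L = 4.908739 × 649.289130 = 3187.190566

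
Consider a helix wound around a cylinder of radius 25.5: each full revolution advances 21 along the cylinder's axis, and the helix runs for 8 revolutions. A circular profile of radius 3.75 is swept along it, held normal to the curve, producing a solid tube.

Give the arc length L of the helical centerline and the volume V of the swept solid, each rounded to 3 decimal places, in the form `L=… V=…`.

L=1292.733 V=57111.181

2πR = 2π·25.5 = 160.221225
per-turn = √(160.221225² + 21²) = √(25670.8410 + 441) = √26111.8410 = 161.591587
L = 8 × 161.591587 = 1292.732697
V = π·3.75² × L = 44.178647 × 1292.732697 = 57111.181106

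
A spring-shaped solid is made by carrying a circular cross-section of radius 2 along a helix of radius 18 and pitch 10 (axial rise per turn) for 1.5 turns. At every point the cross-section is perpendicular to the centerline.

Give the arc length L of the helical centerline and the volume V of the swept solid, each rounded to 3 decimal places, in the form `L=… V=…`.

L=170.308 V=2140.152

2πR = 2π·18 = 113.097336
per-turn = √(113.097336² + 10²) = √(12791.0073 + 100) = √12891.0073 = 113.538572
L = 1.5 × 113.538572 = 170.307858
V = π·2² × L = 12.566371 × 170.307858 = 2140.151660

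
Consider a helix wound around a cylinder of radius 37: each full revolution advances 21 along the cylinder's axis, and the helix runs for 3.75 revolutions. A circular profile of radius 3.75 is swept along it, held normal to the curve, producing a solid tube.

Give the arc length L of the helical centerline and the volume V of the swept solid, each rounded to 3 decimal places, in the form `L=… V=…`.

2πR = 2π·37 = 232.477856
per-turn = √(232.477856² + 21²) = √(54045.9537 + 441) = √54486.9537 = 233.424407
L = 3.75 × 233.424407 = 875.341526
V = π·3.75² × L = 44.178647 × 875.341526 = 38671.403993

L=875.342 V=38671.404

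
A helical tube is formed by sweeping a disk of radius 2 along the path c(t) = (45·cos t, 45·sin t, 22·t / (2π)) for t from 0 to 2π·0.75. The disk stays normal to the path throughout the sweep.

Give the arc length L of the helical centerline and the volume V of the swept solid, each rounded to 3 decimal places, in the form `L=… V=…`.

L=212.698 V=2672.848

2πR = 2π·45 = 282.743339
per-turn = √(282.743339² + 22²) = √(79943.7956 + 484) = √80427.7956 = 283.597947
L = 0.75 × 283.597947 = 212.698460
V = π·2² × L = 12.566371 × 212.698460 = 2672.847682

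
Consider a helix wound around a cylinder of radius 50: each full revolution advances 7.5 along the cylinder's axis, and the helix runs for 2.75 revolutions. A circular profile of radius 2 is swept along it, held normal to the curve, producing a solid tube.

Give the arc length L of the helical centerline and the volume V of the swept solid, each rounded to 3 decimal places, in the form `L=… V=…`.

2πR = 2π·50 = 314.159265
per-turn = √(314.159265² + 7.5²) = √(98696.0440 + 56.25) = √98752.2940 = 314.248777
L = 2.75 × 314.248777 = 864.184137
V = π·2² × L = 12.566371 × 864.184137 = 10859.658151

L=864.184 V=10859.658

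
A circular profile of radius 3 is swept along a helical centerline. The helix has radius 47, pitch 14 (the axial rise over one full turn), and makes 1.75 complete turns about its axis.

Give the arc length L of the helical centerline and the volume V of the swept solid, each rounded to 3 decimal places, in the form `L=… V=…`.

L=517.372 V=14628.360

2πR = 2π·47 = 295.309709
per-turn = √(295.309709² + 14²) = √(87207.8245 + 196) = √87403.8245 = 295.641378
L = 1.75 × 295.641378 = 517.372412
V = π·3² × L = 28.274334 × 517.372412 = 14628.360313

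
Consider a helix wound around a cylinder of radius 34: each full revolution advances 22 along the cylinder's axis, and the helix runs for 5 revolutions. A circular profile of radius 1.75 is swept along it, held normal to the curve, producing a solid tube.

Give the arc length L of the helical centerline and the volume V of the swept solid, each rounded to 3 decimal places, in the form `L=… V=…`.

2πR = 2π·34 = 213.628300
per-turn = √(213.628300² + 22²) = √(45637.0508 + 484) = √46121.0508 = 214.758122
L = 5 × 214.758122 = 1073.790608
V = π·1.75² × L = 9.621128 × 1073.790608 = 10331.076345

L=1073.791 V=10331.076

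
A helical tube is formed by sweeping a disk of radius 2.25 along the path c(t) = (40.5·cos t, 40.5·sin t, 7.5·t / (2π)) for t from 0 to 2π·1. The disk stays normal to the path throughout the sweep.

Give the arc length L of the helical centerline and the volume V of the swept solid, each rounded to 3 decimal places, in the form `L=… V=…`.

L=254.580 V=4048.912

2πR = 2π·40.5 = 254.469005
per-turn = √(254.469005² + 7.5²) = √(64754.4745 + 56.25) = √64810.7245 = 254.579505
L = 1 × 254.579505 = 254.579505
V = π·2.25² × L = 15.904313 × 254.579505 = 4048.912086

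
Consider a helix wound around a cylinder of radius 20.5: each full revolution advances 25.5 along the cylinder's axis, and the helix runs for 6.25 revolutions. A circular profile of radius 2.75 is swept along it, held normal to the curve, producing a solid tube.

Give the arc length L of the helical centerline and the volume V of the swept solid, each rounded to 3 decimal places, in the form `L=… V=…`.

2πR = 2π·20.5 = 128.805299
per-turn = √(128.805299² + 25.5²) = √(16590.8050 + 650.25) = √17241.0550 = 131.305198
L = 6.25 × 131.305198 = 820.657487
V = π·2.75² × L = 23.758294 × 820.657487 = 19497.422211

L=820.657 V=19497.422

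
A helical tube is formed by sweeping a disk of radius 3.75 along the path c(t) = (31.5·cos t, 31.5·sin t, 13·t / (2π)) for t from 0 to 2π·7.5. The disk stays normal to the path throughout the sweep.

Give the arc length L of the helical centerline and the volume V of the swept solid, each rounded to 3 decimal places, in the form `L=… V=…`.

2πR = 2π·31.5 = 197.920337
per-turn = √(197.920337² + 13²) = √(39172.4599 + 169) = √39341.4599 = 198.346817
L = 7.5 × 198.346817 = 1487.601129
V = π·3.75² × L = 44.178647 × 1487.601129 = 65720.204674

L=1487.601 V=65720.205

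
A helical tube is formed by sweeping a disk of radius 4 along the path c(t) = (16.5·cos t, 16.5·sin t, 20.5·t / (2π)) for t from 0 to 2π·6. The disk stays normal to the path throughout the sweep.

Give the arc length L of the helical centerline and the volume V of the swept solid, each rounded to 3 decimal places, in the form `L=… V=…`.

2πR = 2π·16.5 = 103.672558
per-turn = √(103.672558² + 20.5²) = √(10747.9992 + 420.25) = √11168.2492 = 105.679938
L = 6 × 105.679938 = 634.079625
V = π·4² × L = 50.265482 × 634.079625 = 31872.318271

L=634.080 V=31872.318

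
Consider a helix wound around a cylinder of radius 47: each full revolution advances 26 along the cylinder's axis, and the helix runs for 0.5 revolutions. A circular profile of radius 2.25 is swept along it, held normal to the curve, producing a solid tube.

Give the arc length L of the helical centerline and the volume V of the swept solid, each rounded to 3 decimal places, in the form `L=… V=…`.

L=148.226 V=2357.433

2πR = 2π·47 = 295.309709
per-turn = √(295.309709² + 26²) = √(87207.8245 + 676) = √87883.8245 = 296.452061
L = 0.5 × 296.452061 = 148.226031
V = π·2.25² × L = 15.904313 × 148.226031 = 2357.433156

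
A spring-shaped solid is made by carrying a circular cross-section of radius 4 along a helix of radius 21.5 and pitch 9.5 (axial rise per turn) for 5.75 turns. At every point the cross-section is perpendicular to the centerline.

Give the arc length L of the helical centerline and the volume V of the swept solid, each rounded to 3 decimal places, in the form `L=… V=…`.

2πR = 2π·21.5 = 135.088484
per-turn = √(135.088484² + 9.5²) = √(18248.8985 + 90.25) = √18339.1485 = 135.422112
L = 5.75 × 135.422112 = 778.677147
V = π·4² × L = 50.265482 × 778.677147 = 39140.582449

L=778.677 V=39140.582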